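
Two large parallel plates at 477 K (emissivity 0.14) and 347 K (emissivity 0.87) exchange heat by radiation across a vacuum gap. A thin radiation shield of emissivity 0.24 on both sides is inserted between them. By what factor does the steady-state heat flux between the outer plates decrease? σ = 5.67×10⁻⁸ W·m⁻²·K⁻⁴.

factor ≈ 2.01

Without shield: q₀ = σΔ(T⁴)/(1/ε₁+1/ε₂−1) with denominator 7.292.
With shield the two gaps are in series; the resistances add: (1/ε₁+1/ε_s−1)+(1/ε_s+1/ε₂−1) = 10.31+4.316 = 14.63.
Heat-flux ratio q₀/q = 14.63/7.292.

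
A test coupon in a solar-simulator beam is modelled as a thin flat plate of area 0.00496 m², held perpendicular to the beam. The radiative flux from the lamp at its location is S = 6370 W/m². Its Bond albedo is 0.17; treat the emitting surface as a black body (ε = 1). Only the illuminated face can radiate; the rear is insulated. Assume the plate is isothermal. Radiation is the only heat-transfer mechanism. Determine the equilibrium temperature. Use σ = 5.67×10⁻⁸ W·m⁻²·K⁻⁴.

At equilibrium, absorbed power = emitted power.
Absorbing cross-section = A = 0.004960 m²; emitting surface = A = 0.004960 m² (ratio 1).
(1−a)S·A_cross = εσ·A_surf·T⁴  ⇒  T⁴ = (1−a)S/(1σ).
T⁴ = 0.830·6370/(1·5.67×10⁻⁸) = 9.325×10¹⁰ K⁴.
T = (9.325×10¹⁰)^(1/4).

T ≈ 553 K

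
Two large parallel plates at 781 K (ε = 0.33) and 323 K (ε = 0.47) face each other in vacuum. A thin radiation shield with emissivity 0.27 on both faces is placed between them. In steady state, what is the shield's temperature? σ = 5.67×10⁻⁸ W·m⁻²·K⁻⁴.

In steady state the net flux on the hot side equals that on the cold side.
σ(T₁⁴−T_s⁴)/D₁ = σ(T_s⁴−T₂⁴)/D₂, with D₁ = 1/ε₁+1/ε_s−1 = 5.734, D₂ = 1/ε_s+1/ε₂−1 = 4.831.
Solve for T_s⁴: T_s⁴ = (D₂·T₁⁴ + D₁·T₂⁴)/(D₁+D₂) = 1.760×10¹¹ K⁴.

T_s ≈ 648 K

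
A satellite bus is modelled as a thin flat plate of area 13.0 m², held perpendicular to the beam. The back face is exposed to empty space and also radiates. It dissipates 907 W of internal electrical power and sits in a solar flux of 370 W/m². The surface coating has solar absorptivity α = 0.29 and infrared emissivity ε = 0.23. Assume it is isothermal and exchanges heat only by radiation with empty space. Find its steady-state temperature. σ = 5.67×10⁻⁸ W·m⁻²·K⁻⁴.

T ≈ 287 K

At steady state, absorbed solar power + internal power = radiated power.
Absorbed: α·S·A_cross = 0.29·370·13.00 = 1395 W (cross-section A).
Total input = 1395 + 907 = 2302 W.
Radiated: εσ·A_surf·T⁴ with A_surf = 2A = 26.00 m².
T⁴ = 2302/(0.23·5.67×10⁻⁸·26.00) = 6.789×10⁹ K⁴.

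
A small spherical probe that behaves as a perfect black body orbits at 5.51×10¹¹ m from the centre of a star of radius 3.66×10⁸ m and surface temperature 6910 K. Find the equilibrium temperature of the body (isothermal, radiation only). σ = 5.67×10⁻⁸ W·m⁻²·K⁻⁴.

The star's surface emits σT_*⁴; at distance d the flux is S = σT_*⁴(R_*/d)².
S = 5.67×10⁻⁸·(6910)⁴·(3.66×10⁸/5.51×10¹¹)² = 57.04 W/m².
For an isothermal sphere T⁴ = (1−a)S/(4σ) = 2.515×10⁸ K⁴.

T ≈ 126 K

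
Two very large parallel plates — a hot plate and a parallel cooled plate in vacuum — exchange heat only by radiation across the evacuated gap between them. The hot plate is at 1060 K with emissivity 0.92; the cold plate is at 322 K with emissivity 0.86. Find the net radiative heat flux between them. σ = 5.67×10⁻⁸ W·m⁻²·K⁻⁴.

For two infinite grey parallel plates, q = σ(T₁⁴ − T₂⁴)/(1/ε₁ + 1/ε₂ − 1).
T₁⁴ − T₂⁴ = 1.262×10¹² − 1.075×10¹⁰ = 1.252×10¹² K⁴.
1/ε₁ + 1/ε₂ − 1 = 1.087 + 1.163 − 1 = 1.250.
q = 5.67×10⁻⁸ × 1.252×10¹² / 1.250.

q ≈ 56800 W/m²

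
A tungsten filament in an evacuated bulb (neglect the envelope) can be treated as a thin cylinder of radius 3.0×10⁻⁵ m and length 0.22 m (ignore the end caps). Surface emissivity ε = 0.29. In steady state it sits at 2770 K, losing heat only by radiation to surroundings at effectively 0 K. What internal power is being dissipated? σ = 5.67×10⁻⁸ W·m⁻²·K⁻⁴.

P ≈ 40.1 W

Steady state: P = εσA T⁴.
A = 2πrL = 4.147×10⁻⁵ m²; T⁴ = (2770)⁴ = 5.887×10¹³ K⁴.
P = 0.29 × 5.67×10⁻⁸ × 4.147×10⁻⁵ × 5.887×10¹³.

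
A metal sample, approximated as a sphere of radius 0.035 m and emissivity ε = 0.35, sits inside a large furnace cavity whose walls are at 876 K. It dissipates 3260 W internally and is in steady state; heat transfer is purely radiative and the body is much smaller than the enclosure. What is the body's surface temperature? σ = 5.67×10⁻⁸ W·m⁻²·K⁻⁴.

T ≈ 1830 K

For a small grey body in a large enclosure, net radiated power = εσA(T⁴ − T_w⁴).
Steady state: P = εσA(T⁴ − T_w⁴) with A = 4πr² = 0.01539 m².
T⁴ = P/(εσA) + T_w⁴ = 3260/(0.35·5.67×10⁻⁸·0.01539) + (876)⁴
    = 1.067×10¹³ + 5.889×10¹¹ = 1.126×10¹³ K⁴.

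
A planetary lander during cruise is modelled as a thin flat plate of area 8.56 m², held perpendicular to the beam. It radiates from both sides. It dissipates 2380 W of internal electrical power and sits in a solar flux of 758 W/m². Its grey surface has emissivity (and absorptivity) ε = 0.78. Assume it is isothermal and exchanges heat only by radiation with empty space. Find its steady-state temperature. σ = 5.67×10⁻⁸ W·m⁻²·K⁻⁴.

T ≈ 315 K

At steady state, absorbed solar power + internal power = radiated power.
Absorbed: α·S·A_cross = 0.78·758·8.560 = 5061 W (cross-section A).
Total input = 5061 + 2380 = 7441 W.
Radiated: εσ·A_surf·T⁴ with A_surf = 2A = 17.12 m².
T⁴ = 7441/(0.78·5.67×10⁻⁸·17.12) = 9.828×10⁹ K⁴.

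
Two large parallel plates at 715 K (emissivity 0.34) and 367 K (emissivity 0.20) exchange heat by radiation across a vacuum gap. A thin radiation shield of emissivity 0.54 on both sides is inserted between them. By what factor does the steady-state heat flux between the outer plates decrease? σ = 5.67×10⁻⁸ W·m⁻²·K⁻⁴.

factor ≈ 1.39

Without shield: q₀ = σΔ(T⁴)/(1/ε₁+1/ε₂−1) with denominator 6.941.
With shield the two gaps are in series; the resistances add: (1/ε₁+1/ε_s−1)+(1/ε_s+1/ε₂−1) = 3.793+5.852 = 9.645.
Heat-flux ratio q₀/q = 9.645/6.941.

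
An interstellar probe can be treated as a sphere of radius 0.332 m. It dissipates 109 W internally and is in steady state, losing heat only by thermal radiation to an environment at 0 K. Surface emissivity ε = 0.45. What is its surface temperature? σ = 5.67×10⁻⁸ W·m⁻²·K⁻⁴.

Steady state: internal power = radiated power, P = εσA T⁴.
Radiating area A = 4πr² = 1.385 m².
T⁴ = P/(εσA) = 109/(0.45·5.67×10⁻⁸·1.385) = 3.084×10⁹ K⁴.
T = (3.084×10⁹)^(1/4).

T ≈ 236 K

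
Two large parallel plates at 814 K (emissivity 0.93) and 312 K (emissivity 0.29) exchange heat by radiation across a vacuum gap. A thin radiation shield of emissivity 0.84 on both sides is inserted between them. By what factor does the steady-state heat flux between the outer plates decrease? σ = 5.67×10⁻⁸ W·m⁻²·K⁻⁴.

Without shield: q₀ = σΔ(T⁴)/(1/ε₁+1/ε₂−1) with denominator 3.524.
With shield the two gaps are in series; the resistances add: (1/ε₁+1/ε_s−1)+(1/ε_s+1/ε₂−1) = 1.266+3.639 = 4.904.
Heat-flux ratio q₀/q = 4.904/3.524.

factor ≈ 1.39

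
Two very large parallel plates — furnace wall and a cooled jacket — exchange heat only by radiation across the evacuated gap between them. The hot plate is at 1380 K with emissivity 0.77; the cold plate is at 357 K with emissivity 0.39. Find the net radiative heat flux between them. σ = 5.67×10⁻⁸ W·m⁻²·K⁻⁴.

For two infinite grey parallel plates, q = σ(T₁⁴ − T₂⁴)/(1/ε₁ + 1/ε₂ − 1).
T₁⁴ − T₂⁴ = 3.627×10¹² − 1.624×10¹⁰ = 3.610×10¹² K⁴.
1/ε₁ + 1/ε₂ − 1 = 1.299 + 2.564 − 1 = 2.863.
q = 5.67×10⁻⁸ × 3.610×10¹² / 2.863.

q ≈ 71500 W/m²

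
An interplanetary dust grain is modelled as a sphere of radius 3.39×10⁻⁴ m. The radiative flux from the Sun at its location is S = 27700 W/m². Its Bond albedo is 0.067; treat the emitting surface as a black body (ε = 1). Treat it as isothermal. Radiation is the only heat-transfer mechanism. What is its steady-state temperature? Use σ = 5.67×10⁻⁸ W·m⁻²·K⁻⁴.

At equilibrium, absorbed power = emitted power.
Absorbing cross-section = πr² = 3.610×10⁻⁷ m²; emitting surface = 4πr² = 1.444×10⁻⁶ m² (ratio 4).
(1−a)S·A_cross = εσ·A_surf·T⁴  ⇒  T⁴ = (1−a)S/(4σ).
T⁴ = 0.933·27700/(4·5.67×10⁻⁸) = 1.140×10¹¹ K⁴.
T = (1.140×10¹¹)^(1/4).

T ≈ 581 K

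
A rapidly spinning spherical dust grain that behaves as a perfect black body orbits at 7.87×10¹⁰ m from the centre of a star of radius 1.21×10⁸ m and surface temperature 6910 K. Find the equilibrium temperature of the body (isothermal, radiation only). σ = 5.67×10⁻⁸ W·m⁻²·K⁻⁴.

T ≈ 192 K

The star's surface emits σT_*⁴; at distance d the flux is S = σT_*⁴(R_*/d)².
S = 5.67×10⁻⁸·(6910)⁴·(1.21×10⁸/7.87×10¹⁰)² = 305.6 W/m².
For an isothermal sphere T⁴ = (1−a)S/(4σ) = 1.347×10⁹ K⁴.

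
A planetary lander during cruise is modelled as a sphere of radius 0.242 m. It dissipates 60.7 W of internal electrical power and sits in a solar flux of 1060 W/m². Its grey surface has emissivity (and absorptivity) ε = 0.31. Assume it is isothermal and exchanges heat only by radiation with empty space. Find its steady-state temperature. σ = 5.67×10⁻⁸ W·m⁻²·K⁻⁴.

At steady state, absorbed solar power + internal power = radiated power.
Absorbed: α·S·A_cross = 0.31·1060·0.1840 = 60.46 W (cross-section πr²).
Total input = 60.46 + 60.7 = 121.2 W.
Radiated: εσ·A_surf·T⁴ with A_surf = 4πr² = 0.7359 m².
T⁴ = 121.2/(0.31·5.67×10⁻⁸·0.7359) = 9.366×10⁹ K⁴.

T ≈ 311 K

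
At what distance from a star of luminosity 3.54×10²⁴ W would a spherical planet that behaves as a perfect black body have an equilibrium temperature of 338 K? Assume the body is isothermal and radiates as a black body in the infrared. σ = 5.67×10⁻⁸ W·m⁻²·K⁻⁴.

d ≈ 9.76×10⁹ m

For an isothermal black-emitting sphere, (1−a)S·πr² = σ·4πr²·T⁴ ⇒ S = 4σT⁴/(1−a).
S = 4·5.67×10⁻⁸·(338)⁴/1.00 = 2960 W/m².
Flux falls as S = L/(4πd²), so d = √(L/(4πS)) = √(3.54×10²⁴/(4π·2960)).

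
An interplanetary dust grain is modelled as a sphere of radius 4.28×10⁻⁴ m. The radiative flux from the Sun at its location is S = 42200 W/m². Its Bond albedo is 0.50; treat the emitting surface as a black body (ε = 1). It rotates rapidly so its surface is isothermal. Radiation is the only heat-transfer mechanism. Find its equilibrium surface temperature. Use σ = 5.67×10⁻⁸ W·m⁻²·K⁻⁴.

T ≈ 552 K

At equilibrium, absorbed power = emitted power.
Absorbing cross-section = πr² = 5.755×10⁻⁷ m²; emitting surface = 4πr² = 2.302×10⁻⁶ m² (ratio 4).
(1−a)S·A_cross = εσ·A_surf·T⁴  ⇒  T⁴ = (1−a)S/(4σ).
T⁴ = 0.500·42200/(4·5.67×10⁻⁸) = 9.303×10¹⁰ K⁴.
T = (9.303×10¹⁰)^(1/4).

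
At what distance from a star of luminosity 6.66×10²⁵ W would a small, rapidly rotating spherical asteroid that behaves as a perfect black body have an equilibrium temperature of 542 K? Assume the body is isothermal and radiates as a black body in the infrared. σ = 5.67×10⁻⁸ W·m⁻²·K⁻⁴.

d ≈ 1.65×10¹⁰ m

For an isothermal black-emitting sphere, (1−a)S·πr² = σ·4πr²·T⁴ ⇒ S = 4σT⁴/(1−a).
S = 4·5.67×10⁻⁸·(542)⁴/1.00 = 19570 W/m².
Flux falls as S = L/(4πd²), so d = √(L/(4πS)) = √(6.66×10²⁵/(4π·19570)).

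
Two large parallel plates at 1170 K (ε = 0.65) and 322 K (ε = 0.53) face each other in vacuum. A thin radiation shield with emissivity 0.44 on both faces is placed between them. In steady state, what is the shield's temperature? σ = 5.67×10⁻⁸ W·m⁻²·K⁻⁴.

T_s ≈ 999 K

In steady state the net flux on the hot side equals that on the cold side.
σ(T₁⁴−T_s⁴)/D₁ = σ(T_s⁴−T₂⁴)/D₂, with D₁ = 1/ε₁+1/ε_s−1 = 2.811, D₂ = 1/ε_s+1/ε₂−1 = 3.160.
Solve for T_s⁴: T_s⁴ = (D₂·T₁⁴ + D₁·T₂⁴)/(D₁+D₂) = 9.967×10¹¹ K⁴.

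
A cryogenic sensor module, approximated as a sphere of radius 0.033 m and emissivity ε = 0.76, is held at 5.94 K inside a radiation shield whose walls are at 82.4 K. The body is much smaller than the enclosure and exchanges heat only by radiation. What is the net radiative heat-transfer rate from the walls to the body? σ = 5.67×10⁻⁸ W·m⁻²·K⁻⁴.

For a small grey body in a large enclosure: P_net = εσA(T_body⁴ − T_wall⁴).
A = 4πr² = 0.01368 m²; T_body⁴ − T_wall⁴ = 1245 − 4.610×10⁷ = -4.610×10⁷ K⁴.
|P_net| = 0.76·5.67×10⁻⁸·0.01368·4.610×10⁷.

P_net ≈ 0.0272 W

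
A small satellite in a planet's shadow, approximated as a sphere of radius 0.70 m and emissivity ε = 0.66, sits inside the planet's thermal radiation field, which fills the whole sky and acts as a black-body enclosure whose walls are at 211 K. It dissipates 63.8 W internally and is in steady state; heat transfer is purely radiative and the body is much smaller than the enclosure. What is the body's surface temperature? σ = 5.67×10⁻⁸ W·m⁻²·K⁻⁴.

For a small grey body in a large enclosure, net radiated power = εσA(T⁴ − T_w⁴).
Steady state: P = εσA(T⁴ − T_w⁴) with A = 4πr² = 6.158 m².
T⁴ = P/(εσA) + T_w⁴ = 63.8/(0.66·5.67×10⁻⁸·6.158) + (211)⁴
    = 2.769×10⁸ + 1.982×10⁹ = 2.259×10⁹ K⁴.

T ≈ 218 K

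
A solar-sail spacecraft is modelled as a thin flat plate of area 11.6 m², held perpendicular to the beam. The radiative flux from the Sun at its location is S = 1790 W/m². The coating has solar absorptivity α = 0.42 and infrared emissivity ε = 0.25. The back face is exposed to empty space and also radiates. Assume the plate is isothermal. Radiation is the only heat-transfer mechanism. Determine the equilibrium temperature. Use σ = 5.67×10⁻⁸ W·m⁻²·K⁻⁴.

T ≈ 404 K

At equilibrium, absorbed power = emitted power.
Absorbing cross-section = A = 11.60 m²; emitting surface = 2A = 23.20 m² (ratio 2).
αS·A_cross = εσ·A_surf·T⁴  ⇒  T⁴ = αS/(ε·2σ).
T⁴ = 0.420·1790/(0.25·2·5.67×10⁻⁸) = 2.652×10¹⁰ K⁴.
T = (2.652×10¹⁰)^(1/4).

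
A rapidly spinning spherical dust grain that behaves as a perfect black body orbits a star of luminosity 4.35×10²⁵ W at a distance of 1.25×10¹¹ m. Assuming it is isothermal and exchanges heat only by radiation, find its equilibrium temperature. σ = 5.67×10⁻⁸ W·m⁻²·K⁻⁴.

First find the stellar flux at distance d: S = L/(4πd²) = 4.35×10²⁵/(4π·(1.25×10¹¹)²) = 221.5 W/m².
For an isothermal sphere, absorbed (1−a)S·πr² = emitted σ·4πr²·T⁴, so T⁴ = (1−a)S/(4σ).
T⁴ = 1.00·221.5/(4·5.67×10⁻⁸) = 9.768×10⁸ K⁴.

T ≈ 177 K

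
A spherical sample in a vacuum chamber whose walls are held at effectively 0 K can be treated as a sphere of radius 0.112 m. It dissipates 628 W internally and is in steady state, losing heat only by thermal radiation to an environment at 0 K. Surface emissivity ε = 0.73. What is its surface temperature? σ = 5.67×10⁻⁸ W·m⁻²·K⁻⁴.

Steady state: internal power = radiated power, P = εσA T⁴.
Radiating area A = 4πr² = 0.1576 m².
T⁴ = P/(εσA) = 628/(0.73·5.67×10⁻⁸·0.1576) = 9.625×10¹⁰ K⁴.
T = (9.625×10¹⁰)^(1/4).

T ≈ 557 K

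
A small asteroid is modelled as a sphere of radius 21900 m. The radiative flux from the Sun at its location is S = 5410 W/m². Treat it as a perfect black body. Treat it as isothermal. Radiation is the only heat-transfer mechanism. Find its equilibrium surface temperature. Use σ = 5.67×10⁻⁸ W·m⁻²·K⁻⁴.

At equilibrium, absorbed power = emitted power.
Absorbing cross-section = πr² = 1.507×10⁹ m²; emitting surface = 4πr² = 6.027×10⁹ m² (ratio 4).
S·A_cross = εσ·A_surf·T⁴  ⇒  T⁴ = S/(4σ).
T⁴ = 1.00·5410/(4·5.67×10⁻⁸) = 2.385×10¹⁰ K⁴.
T = (2.385×10¹⁰)^(1/4).

T ≈ 393 K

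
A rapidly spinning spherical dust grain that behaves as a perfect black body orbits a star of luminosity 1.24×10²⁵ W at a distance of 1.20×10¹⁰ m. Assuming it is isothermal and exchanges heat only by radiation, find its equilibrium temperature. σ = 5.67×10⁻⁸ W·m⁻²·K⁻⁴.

T ≈ 417 K

First find the stellar flux at distance d: S = L/(4πd²) = 1.24×10²⁵/(4π·(1.20×10¹⁰)²) = 6853 W/m².
For an isothermal sphere, absorbed (1−a)S·πr² = emitted σ·4πr²·T⁴, so T⁴ = (1−a)S/(4σ).
T⁴ = 1.00·6853/(4·5.67×10⁻⁸) = 3.021×10¹⁰ K⁴.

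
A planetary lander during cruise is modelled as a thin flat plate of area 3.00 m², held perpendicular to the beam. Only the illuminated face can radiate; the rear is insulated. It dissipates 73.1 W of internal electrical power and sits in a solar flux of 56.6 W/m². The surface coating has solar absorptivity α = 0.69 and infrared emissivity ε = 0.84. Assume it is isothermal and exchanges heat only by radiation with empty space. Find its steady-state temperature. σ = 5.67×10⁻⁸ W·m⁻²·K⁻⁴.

T ≈ 191 K

At steady state, absorbed solar power + internal power = radiated power.
Absorbed: α·S·A_cross = 0.69·56.6·3.000 = 117.2 W (cross-section A).
Total input = 117.2 + 73.1 = 190.3 W.
Radiated: εσ·A_surf·T⁴ with A_surf = A = 3.000 m².
T⁴ = 190.3/(0.84·5.67×10⁻⁸·3.000) = 1.332×10⁹ K⁴.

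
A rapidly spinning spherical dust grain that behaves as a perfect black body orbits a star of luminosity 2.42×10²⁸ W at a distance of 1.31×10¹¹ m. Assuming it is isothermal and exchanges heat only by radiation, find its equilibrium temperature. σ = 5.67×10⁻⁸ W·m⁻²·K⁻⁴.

T ≈ 839 K

First find the stellar flux at distance d: S = L/(4πd²) = 2.42×10²⁸/(4π·(1.31×10¹¹)²) = 1.122×10⁵ W/m².
For an isothermal sphere, absorbed (1−a)S·πr² = emitted σ·4πr²·T⁴, so T⁴ = (1−a)S/(4σ).
T⁴ = 1.00·1.122×10⁵/(4·5.67×10⁻⁸) = 4.948×10¹¹ K⁴.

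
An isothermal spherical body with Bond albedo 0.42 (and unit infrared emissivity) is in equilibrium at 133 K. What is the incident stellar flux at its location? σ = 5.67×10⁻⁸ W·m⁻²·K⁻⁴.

S ≈ 122 W/m²

(1−a)S·πr² = σ·4πr²·T⁴ ⇒ S = 4σT⁴/(1−a).
S = 4·5.67×10⁻⁸·3.129×10⁸/0.580.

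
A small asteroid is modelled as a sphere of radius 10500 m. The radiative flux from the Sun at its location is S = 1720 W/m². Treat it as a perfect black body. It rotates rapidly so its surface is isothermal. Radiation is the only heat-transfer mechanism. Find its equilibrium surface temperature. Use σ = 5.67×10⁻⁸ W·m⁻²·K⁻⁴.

T ≈ 295 K

At equilibrium, absorbed power = emitted power.
Absorbing cross-section = πr² = 3.464×10⁸ m²; emitting surface = 4πr² = 1.385×10⁹ m² (ratio 4).
S·A_cross = εσ·A_surf·T⁴  ⇒  T⁴ = S/(4σ).
T⁴ = 1.00·1720/(4·5.67×10⁻⁸) = 7.584×10⁹ K⁴.
T = (7.584×10⁹)^(1/4).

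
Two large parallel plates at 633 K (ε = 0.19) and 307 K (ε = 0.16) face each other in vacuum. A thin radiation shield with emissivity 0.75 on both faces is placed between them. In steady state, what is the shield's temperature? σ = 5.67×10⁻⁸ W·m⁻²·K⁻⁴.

T_s ≈ 549 K

In steady state the net flux on the hot side equals that on the cold side.
σ(T₁⁴−T_s⁴)/D₁ = σ(T_s⁴−T₂⁴)/D₂, with D₁ = 1/ε₁+1/ε_s−1 = 5.596, D₂ = 1/ε_s+1/ε₂−1 = 6.583.
Solve for T_s⁴: T_s⁴ = (D₂·T₁⁴ + D₁·T₂⁴)/(D₁+D₂) = 9.086×10¹⁰ K⁴.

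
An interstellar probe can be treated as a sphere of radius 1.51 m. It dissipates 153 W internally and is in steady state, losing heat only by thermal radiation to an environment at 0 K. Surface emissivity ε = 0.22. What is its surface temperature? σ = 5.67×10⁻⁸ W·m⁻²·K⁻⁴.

Steady state: internal power = radiated power, P = εσA T⁴.
Radiating area A = 4πr² = 28.65 m².
T⁴ = P/(εσA) = 153/(0.22·5.67×10⁻⁸·28.65) = 4.281×10⁸ K⁴.
T = (4.281×10⁸)^(1/4).

T ≈ 144 K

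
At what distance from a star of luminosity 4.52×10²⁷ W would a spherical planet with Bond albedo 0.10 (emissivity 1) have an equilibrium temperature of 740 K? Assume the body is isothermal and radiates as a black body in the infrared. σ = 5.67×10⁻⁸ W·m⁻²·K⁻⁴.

For an isothermal black-emitting sphere, (1−a)S·πr² = σ·4πr²·T⁴ ⇒ S = 4σT⁴/(1−a).
S = 4·5.67×10⁻⁸·(740)⁴/0.900 = 75570 W/m².
Flux falls as S = L/(4πd²), so d = √(L/(4πS)) = √(4.52×10²⁷/(4π·75570)).

d ≈ 6.90×10¹⁰ m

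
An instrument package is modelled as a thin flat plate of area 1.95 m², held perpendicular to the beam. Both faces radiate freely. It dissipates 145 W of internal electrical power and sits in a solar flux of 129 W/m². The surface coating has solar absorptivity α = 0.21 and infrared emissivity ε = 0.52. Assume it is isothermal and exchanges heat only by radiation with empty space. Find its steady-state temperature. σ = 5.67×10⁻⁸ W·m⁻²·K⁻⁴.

T ≈ 204 K

At steady state, absorbed solar power + internal power = radiated power.
Absorbed: α·S·A_cross = 0.21·129·1.950 = 52.83 W (cross-section A).
Total input = 52.83 + 145 = 197.8 W.
Radiated: εσ·A_surf·T⁴ with A_surf = 2A = 3.900 m².
T⁴ = 197.8/(0.52·5.67×10⁻⁸·3.900) = 1.720×10⁹ K⁴.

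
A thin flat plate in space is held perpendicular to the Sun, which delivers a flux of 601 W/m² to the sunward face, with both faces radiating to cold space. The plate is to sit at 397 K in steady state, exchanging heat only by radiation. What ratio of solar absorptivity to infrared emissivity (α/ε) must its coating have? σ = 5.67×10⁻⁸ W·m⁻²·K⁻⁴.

Balance: αS·A = εσ·2A·T⁴ ⇒ α/ε = 2σT⁴/S.
α/ε = 2·5.67×10⁻⁸·(397)⁴/601 = 2·5.67×10⁻⁸·2.484×10¹⁰/601.

α/ε ≈ 4.69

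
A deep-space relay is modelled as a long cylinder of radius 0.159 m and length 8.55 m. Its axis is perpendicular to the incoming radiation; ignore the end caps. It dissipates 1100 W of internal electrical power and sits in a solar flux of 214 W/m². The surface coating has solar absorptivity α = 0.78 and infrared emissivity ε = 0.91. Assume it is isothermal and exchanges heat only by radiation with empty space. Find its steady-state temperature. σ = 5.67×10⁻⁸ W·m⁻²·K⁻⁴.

T ≈ 244 K

At steady state, absorbed solar power + internal power = radiated power.
Absorbed: α·S·A_cross = 0.78·214·2.719 = 453.8 W (cross-section 2rL).
Total input = 453.8 + 1100 = 1554 W.
Radiated: εσ·A_surf·T⁴ with A_surf = 2πrL = 8.542 m².
T⁴ = 1554/(0.91·5.67×10⁻⁸·8.542) = 3.526×10⁹ K⁴.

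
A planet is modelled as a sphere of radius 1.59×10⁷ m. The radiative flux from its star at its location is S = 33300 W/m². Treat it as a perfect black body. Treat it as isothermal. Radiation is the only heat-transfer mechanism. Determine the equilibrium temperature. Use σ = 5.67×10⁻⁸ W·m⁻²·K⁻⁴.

T ≈ 619 K

At equilibrium, absorbed power = emitted power.
Absorbing cross-section = πr² = 7.942×10¹⁴ m²; emitting surface = 4πr² = 3.177×10¹⁵ m² (ratio 4).
S·A_cross = εσ·A_surf·T⁴  ⇒  T⁴ = S/(4σ).
T⁴ = 1.00·33300/(4·5.67×10⁻⁸) = 1.468×10¹¹ K⁴.
T = (1.468×10¹¹)^(1/4).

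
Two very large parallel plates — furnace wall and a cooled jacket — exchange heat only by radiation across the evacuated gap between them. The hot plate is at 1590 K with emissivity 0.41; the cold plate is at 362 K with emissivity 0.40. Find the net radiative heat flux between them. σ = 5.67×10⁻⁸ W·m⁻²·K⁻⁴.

For two infinite grey parallel plates, q = σ(T₁⁴ − T₂⁴)/(1/ε₁ + 1/ε₂ − 1).
T₁⁴ − T₂⁴ = 6.391×10¹² − 1.717×10¹⁰ = 6.374×10¹² K⁴.
1/ε₁ + 1/ε₂ − 1 = 2.439 + 2.500 − 1 = 3.939.
q = 5.67×10⁻⁸ × 6.374×10¹² / 3.939.

q ≈ 91800 W/m²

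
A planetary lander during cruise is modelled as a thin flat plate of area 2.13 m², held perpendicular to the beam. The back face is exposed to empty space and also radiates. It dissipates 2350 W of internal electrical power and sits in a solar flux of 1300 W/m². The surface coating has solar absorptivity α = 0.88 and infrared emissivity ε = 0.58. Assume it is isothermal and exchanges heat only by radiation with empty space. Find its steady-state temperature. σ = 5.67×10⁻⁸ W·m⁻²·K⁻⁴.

At steady state, absorbed solar power + internal power = radiated power.
Absorbed: α·S·A_cross = 0.88·1300·2.130 = 2437 W (cross-section A).
Total input = 2437 + 2350 = 4787 W.
Radiated: εσ·A_surf·T⁴ with A_surf = 2A = 4.260 m².
T⁴ = 4787/(0.58·5.67×10⁻⁸·4.260) = 3.417×10¹⁰ K⁴.

T ≈ 430 K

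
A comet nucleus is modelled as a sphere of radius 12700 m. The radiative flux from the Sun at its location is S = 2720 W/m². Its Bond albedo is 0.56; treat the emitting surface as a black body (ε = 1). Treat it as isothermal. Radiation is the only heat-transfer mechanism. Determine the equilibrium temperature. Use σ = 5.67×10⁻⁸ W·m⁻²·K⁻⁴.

At equilibrium, absorbed power = emitted power.
Absorbing cross-section = πr² = 5.067×10⁸ m²; emitting surface = 4πr² = 2.027×10⁹ m² (ratio 4).
(1−a)S·A_cross = εσ·A_surf·T⁴  ⇒  T⁴ = (1−a)S/(4σ).
T⁴ = 0.440·2720/(4·5.67×10⁻⁸) = 5.277×10⁹ K⁴.
T = (5.277×10⁹)^(1/4).

T ≈ 270 K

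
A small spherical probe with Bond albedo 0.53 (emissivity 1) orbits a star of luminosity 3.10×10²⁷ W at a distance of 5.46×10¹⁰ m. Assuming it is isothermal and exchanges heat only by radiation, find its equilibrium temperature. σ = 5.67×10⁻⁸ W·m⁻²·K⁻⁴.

First find the stellar flux at distance d: S = L/(4πd²) = 3.10×10²⁷/(4π·(5.46×10¹⁰)²) = 82750 W/m².
For an isothermal sphere, absorbed (1−a)S·πr² = emitted σ·4πr²·T⁴, so T⁴ = (1−a)S/(4σ).
T⁴ = 0.470·82750/(4·5.67×10⁻⁸) = 1.715×10¹¹ K⁴.

T ≈ 644 K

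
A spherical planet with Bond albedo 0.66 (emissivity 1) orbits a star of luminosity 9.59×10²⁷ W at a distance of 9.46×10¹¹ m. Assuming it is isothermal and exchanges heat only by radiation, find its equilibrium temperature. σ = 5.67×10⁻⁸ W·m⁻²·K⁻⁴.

T ≈ 189 K

First find the stellar flux at distance d: S = L/(4πd²) = 9.59×10²⁷/(4π·(9.46×10¹¹)²) = 852.8 W/m².
For an isothermal sphere, absorbed (1−a)S·πr² = emitted σ·4πr²·T⁴, so T⁴ = (1−a)S/(4σ).
T⁴ = 0.340·852.8/(4·5.67×10⁻⁸) = 1.278×10⁹ K⁴.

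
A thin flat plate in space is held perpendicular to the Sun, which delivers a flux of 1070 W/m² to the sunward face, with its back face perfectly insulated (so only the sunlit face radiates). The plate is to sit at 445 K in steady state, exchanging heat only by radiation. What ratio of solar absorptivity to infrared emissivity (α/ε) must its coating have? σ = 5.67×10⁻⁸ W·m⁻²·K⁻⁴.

α/ε ≈ 2.08

Balance: αS·A = εσ·1A·T⁴ ⇒ α/ε = σT⁴/S.
α/ε = 5.67×10⁻⁸·(445)⁴/1070 = 5.67×10⁻⁸·3.921×10¹⁰/1070.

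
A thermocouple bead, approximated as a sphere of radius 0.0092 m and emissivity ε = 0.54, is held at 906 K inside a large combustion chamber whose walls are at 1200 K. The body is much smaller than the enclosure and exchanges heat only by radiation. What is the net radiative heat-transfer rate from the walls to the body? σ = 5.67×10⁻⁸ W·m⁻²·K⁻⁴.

For a small grey body in a large enclosure: P_net = εσA(T_body⁴ − T_wall⁴).
A = 4πr² = 0.001064 m²; T_body⁴ − T_wall⁴ = 6.738×10¹¹ − 2.074×10¹² = -1.400×10¹² K⁴.
|P_net| = 0.54·5.67×10⁻⁸·0.001064·1.400×10¹².

P_net ≈ 45.6 W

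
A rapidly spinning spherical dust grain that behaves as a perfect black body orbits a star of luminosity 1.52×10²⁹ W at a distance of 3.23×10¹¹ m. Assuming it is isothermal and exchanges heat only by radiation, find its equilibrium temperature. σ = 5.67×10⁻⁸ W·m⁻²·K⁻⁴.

T ≈ 846 K

First find the stellar flux at distance d: S = L/(4πd²) = 1.52×10²⁹/(4π·(3.23×10¹¹)²) = 1.159×10⁵ W/m².
For an isothermal sphere, absorbed (1−a)S·πr² = emitted σ·4πr²·T⁴, so T⁴ = (1−a)S/(4σ).
T⁴ = 1.00·1.159×10⁵/(4·5.67×10⁻⁸) = 5.112×10¹¹ K⁴.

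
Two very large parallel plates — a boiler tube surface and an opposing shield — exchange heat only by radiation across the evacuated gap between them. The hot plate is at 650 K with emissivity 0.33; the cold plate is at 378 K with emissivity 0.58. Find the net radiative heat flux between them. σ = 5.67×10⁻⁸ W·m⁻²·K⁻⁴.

q ≈ 2390 W/m²

For two infinite grey parallel plates, q = σ(T₁⁴ − T₂⁴)/(1/ε₁ + 1/ε₂ − 1).
T₁⁴ − T₂⁴ = 1.785×10¹¹ − 2.042×10¹⁰ = 1.581×10¹¹ K⁴.
1/ε₁ + 1/ε₂ − 1 = 3.030 + 1.724 − 1 = 3.754.
q = 5.67×10⁻⁸ × 1.581×10¹¹ / 3.754.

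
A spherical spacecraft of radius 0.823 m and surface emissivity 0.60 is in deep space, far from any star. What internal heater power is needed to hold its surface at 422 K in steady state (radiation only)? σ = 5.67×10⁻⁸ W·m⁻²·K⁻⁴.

P ≈ 9180 W

P = εσ·4πr²·T⁴.
4πr² = 8.512 m²; T⁴ = 3.171×10¹⁰ K⁴.
P = 0.60·5.67×10⁻⁸·8.512·3.171×10¹⁰.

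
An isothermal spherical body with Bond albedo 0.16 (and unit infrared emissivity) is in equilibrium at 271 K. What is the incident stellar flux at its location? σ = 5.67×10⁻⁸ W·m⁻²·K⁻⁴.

S ≈ 1460 W/m²

(1−a)S·πr² = σ·4πr²·T⁴ ⇒ S = 4σT⁴/(1−a).
S = 4·5.67×10⁻⁸·5.394×10⁹/0.840.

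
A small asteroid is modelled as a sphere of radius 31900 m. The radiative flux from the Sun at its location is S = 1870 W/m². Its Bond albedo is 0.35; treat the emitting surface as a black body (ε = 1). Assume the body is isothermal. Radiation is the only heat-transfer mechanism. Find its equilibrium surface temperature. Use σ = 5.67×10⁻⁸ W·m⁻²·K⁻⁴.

At equilibrium, absorbed power = emitted power.
Absorbing cross-section = πr² = 3.197×10⁹ m²; emitting surface = 4πr² = 1.279×10¹⁰ m² (ratio 4).
(1−a)S·A_cross = εσ·A_surf·T⁴  ⇒  T⁴ = (1−a)S/(4σ).
T⁴ = 0.650·1870/(4·5.67×10⁻⁸) = 5.359×10⁹ K⁴.
T = (5.359×10⁹)^(1/4).

T ≈ 271 K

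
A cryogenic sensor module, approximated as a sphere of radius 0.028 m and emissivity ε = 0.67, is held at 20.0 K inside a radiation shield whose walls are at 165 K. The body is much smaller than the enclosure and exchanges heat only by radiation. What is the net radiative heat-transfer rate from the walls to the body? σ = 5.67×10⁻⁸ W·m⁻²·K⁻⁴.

P_net ≈ 0.277 W

For a small grey body in a large enclosure: P_net = εσA(T_body⁴ − T_wall⁴).
A = 4πr² = 0.009852 m²; T_body⁴ − T_wall⁴ = 1.600×10⁵ − 7.412×10⁸ = -7.410×10⁸ K⁴.
|P_net| = 0.67·5.67×10⁻⁸·0.009852·7.410×10⁸.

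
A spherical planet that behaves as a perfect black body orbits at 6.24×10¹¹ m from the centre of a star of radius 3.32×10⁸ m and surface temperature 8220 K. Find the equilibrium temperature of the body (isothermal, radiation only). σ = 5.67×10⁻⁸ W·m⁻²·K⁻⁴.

The star's surface emits σT_*⁴; at distance d the flux is S = σT_*⁴(R_*/d)².
S = 5.67×10⁻⁸·(8220)⁴·(3.32×10⁸/6.24×10¹¹)² = 73.28 W/m².
For an isothermal sphere T⁴ = (1−a)S/(4σ) = 3.231×10⁸ K⁴.

T ≈ 134 K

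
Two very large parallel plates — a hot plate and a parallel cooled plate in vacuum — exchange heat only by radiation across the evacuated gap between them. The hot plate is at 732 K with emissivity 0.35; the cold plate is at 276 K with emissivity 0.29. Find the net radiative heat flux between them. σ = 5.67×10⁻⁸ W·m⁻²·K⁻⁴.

For two infinite grey parallel plates, q = σ(T₁⁴ − T₂⁴)/(1/ε₁ + 1/ε₂ − 1).
T₁⁴ − T₂⁴ = 2.871×10¹¹ − 5.803×10⁹ = 2.813×10¹¹ K⁴.
1/ε₁ + 1/ε₂ − 1 = 2.857 + 3.448 − 1 = 5.305.
q = 5.67×10⁻⁸ × 2.813×10¹¹ / 5.305.

q ≈ 3010 W/m²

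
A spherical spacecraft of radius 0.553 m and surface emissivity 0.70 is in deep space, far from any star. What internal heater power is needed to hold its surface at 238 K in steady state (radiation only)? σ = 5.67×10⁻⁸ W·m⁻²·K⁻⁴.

P = εσ·4πr²·T⁴.
4πr² = 3.843 m²; T⁴ = 3.209×10⁹ K⁴.
P = 0.70·5.67×10⁻⁸·3.843·3.209×10⁹.

P ≈ 489 W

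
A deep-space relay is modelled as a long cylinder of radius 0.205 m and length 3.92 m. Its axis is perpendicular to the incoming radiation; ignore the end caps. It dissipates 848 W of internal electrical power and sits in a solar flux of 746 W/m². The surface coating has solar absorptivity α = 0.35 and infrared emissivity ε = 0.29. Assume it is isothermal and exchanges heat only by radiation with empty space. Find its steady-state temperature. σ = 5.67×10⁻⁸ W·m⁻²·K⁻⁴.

T ≈ 352 K

At steady state, absorbed solar power + internal power = radiated power.
Absorbed: α·S·A_cross = 0.35·746·1.607 = 419.6 W (cross-section 2rL).
Total input = 419.6 + 848 = 1268 W.
Radiated: εσ·A_surf·T⁴ with A_surf = 2πrL = 5.049 m².
T⁴ = 1268/(0.29·5.67×10⁻⁸·5.049) = 1.527×10¹⁰ K⁴.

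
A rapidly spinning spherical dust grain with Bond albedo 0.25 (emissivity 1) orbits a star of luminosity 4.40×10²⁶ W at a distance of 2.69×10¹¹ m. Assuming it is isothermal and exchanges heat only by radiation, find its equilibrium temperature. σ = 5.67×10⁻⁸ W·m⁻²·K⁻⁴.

First find the stellar flux at distance d: S = L/(4πd²) = 4.40×10²⁶/(4π·(2.69×10¹¹)²) = 483.9 W/m².
For an isothermal sphere, absorbed (1−a)S·πr² = emitted σ·4πr²·T⁴, so T⁴ = (1−a)S/(4σ).
T⁴ = 0.750·483.9/(4·5.67×10⁻⁸) = 1.600×10⁹ K⁴.

T ≈ 200 K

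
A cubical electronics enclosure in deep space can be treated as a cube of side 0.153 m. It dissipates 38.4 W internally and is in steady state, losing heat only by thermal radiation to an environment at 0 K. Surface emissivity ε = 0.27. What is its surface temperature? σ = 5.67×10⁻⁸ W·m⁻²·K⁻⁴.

T ≈ 366 K

Steady state: internal power = radiated power, P = εσA T⁴.
Radiating area A = 6L² = 0.1405 m².
T⁴ = P/(εσA) = 38.4/(0.27·5.67×10⁻⁸·0.1405) = 1.786×10¹⁰ K⁴.
T = (1.786×10¹⁰)^(1/4).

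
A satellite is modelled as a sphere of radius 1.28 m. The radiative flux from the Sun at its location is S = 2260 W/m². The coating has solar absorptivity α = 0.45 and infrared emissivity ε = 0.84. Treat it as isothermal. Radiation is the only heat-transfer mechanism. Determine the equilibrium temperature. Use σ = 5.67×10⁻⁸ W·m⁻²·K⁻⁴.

At equilibrium, absorbed power = emitted power.
Absorbing cross-section = πr² = 5.147 m²; emitting surface = 4πr² = 20.59 m² (ratio 4).
αS·A_cross = εσ·A_surf·T⁴  ⇒  T⁴ = αS/(ε·4σ).
T⁴ = 0.450·2260/(0.84·4·5.67×10⁻⁸) = 5.338×10⁹ K⁴.
T = (5.338×10⁹)^(1/4).

T ≈ 270 K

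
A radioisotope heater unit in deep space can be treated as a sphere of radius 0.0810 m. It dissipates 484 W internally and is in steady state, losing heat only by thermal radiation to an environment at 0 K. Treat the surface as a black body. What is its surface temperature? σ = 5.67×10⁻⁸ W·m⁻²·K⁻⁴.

Steady state: internal power = radiated power, P = εσA T⁴.
Radiating area A = 4πr² = 0.08245 m².
T⁴ = P/(εσA) = 484/(1.0·5.67×10⁻⁸·0.08245) = 1.035×10¹¹ K⁴.
T = (1.035×10¹¹)^(1/4).

T ≈ 567 K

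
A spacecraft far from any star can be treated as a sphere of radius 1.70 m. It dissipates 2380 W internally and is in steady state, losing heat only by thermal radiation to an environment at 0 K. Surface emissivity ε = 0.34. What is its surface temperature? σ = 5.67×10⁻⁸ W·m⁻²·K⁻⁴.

T ≈ 241 K

Steady state: internal power = radiated power, P = εσA T⁴.
Radiating area A = 4πr² = 36.32 m².
T⁴ = P/(εσA) = 2380/(0.34·5.67×10⁻⁸·36.32) = 3.399×10⁹ K⁴.
T = (3.399×10⁹)^(1/4).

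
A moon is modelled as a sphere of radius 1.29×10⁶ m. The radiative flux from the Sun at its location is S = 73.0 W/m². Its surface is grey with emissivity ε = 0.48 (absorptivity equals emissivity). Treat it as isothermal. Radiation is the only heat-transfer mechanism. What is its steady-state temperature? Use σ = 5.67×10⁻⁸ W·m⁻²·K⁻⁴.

T ≈ 134 K

At equilibrium, absorbed power = emitted power.
Absorbing cross-section = πr² = 5.228×10¹² m²; emitting surface = 4πr² = 2.091×10¹³ m² (ratio 4).
εS·A_cross = εσ·A_surf·T⁴  ⇒  T⁴ = S/(4σ)   (ε cancels).
T⁴ = 73.0/(4·5.67×10⁻⁸) = 3.219×10⁸ K⁴.
T = (3.219×10⁸)^(1/4).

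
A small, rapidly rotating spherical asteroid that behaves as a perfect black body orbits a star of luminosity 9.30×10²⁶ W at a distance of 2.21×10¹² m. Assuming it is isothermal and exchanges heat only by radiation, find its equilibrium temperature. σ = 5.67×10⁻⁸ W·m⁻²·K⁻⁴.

T ≈ 90.4 K

First find the stellar flux at distance d: S = L/(4πd²) = 9.30×10²⁶/(4π·(2.21×10¹²)²) = 15.15 W/m².
For an isothermal sphere, absorbed (1−a)S·πr² = emitted σ·4πr²·T⁴, so T⁴ = (1−a)S/(4σ).
T⁴ = 1.00·15.15/(4·5.67×10⁻⁸) = 6.681×10⁷ K⁴.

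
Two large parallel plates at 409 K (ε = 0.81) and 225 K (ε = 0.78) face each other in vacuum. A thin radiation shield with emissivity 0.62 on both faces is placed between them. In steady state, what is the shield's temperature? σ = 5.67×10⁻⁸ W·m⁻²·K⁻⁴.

In steady state the net flux on the hot side equals that on the cold side.
σ(T₁⁴−T_s⁴)/D₁ = σ(T_s⁴−T₂⁴)/D₂, with D₁ = 1/ε₁+1/ε_s−1 = 1.847, D₂ = 1/ε_s+1/ε₂−1 = 1.895.
Solve for T_s⁴: T_s⁴ = (D₂·T₁⁴ + D₁·T₂⁴)/(D₁+D₂) = 1.543×10¹⁰ K⁴.

T_s ≈ 352 K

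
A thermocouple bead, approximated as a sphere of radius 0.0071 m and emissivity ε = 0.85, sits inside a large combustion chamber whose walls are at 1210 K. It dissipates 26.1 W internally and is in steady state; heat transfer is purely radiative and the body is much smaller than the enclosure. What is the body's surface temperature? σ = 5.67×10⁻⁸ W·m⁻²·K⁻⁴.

T ≈ 1320 K

For a small grey body in a large enclosure, net radiated power = εσA(T⁴ − T_w⁴).
Steady state: P = εσA(T⁴ − T_w⁴) with A = 4πr² = 6.335×10⁻⁴ m².
T⁴ = P/(εσA) + T_w⁴ = 26.1/(0.85·5.67×10⁻⁸·6.335×10⁻⁴) + (1210)⁴
    = 8.549×10¹¹ + 2.144×10¹² = 2.998×10¹² K⁴.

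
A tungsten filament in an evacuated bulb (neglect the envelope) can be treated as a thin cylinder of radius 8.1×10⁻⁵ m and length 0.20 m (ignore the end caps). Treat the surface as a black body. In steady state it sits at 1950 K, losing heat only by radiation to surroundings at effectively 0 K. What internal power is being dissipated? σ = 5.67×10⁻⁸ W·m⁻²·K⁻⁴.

Steady state: P = εσA T⁴.
A = 2πrL = 1.018×10⁻⁴ m²; T⁴ = (1950)⁴ = 1.446×10¹³ K⁴.
P = 1.0 × 5.67×10⁻⁸ × 1.018×10⁻⁴ × 1.446×10¹³.

P ≈ 83.4 W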